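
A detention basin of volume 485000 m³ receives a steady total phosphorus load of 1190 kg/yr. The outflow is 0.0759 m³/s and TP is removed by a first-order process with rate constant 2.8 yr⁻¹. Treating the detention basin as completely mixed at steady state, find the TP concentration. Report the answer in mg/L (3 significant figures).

0.317 mg/L

Outflow Q = 0.0759 m³/s × 3.156e+07 s/yr = 2.395e+06 m³/yr.
Steady-state CSTR mass balance: W = Q·C + k·V·C, so C = W/(Q + kV).
Q + kV = 2.395e+06 + 2.8·485000 = 3.753e+06 m³/yr.
C = 1190/3.753e+06 = 0.0003171 kg/m³ = 0.3171 mg/L.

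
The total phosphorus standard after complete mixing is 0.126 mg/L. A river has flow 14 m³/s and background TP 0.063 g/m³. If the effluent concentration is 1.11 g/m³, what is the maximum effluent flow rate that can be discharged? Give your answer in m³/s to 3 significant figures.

Mass balance at complete mixing: C_std·(Q_w + Q_r) = Q_w·C_e + Q_r·C_b.
Rearranging, Q_w = Q_r·(C_std − C_b)/(C_e − C_std) = 14·(0.126 − 0.063) / (1.11 − 0.126) = 0.8963 m³/s.

0.896 m³/s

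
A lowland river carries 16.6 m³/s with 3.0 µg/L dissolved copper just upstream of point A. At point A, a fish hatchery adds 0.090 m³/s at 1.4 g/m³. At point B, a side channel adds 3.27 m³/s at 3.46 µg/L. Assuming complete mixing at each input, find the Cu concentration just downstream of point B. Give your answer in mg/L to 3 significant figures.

3.0 µg/L = 0.003 mg/L.
After input A: C = (16.6·0.003 + 0.09·1.4) / 16.69 = 0.01053 mg/L.
3.46 µg/L = 0.00346 mg/L.
After input B: C = (16.69·0.01053 + 3.27·0.00346) / 19.96 = 0.009374 mg/L.

0.00937 mg/L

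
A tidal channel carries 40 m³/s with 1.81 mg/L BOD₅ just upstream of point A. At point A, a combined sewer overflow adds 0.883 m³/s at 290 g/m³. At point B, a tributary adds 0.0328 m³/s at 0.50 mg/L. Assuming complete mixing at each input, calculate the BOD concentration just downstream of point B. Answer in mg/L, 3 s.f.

After input A: C = (40·1.81 + 0.883·290) / 40.88 = 8.034 mg/L.
After input B: C = (40.88·8.034 + 0.0328·0.5) / 40.92 = 8.028 mg/L.

8.03 mg/L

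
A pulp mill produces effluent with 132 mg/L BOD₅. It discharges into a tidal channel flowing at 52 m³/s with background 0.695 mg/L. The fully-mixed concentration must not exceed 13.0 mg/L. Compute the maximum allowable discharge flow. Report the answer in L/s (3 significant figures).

5380 L/s

Mass balance at complete mixing: C_std·(Q_w + Q_r) = Q_w·C_e + Q_r·C_b.
Rearranging, Q_w = Q_r·(C_std − C_b)/(C_e − C_std) = 52·(13 − 0.695) / (132 − 13) = 5.377 m³/s.
= 5377 L/s.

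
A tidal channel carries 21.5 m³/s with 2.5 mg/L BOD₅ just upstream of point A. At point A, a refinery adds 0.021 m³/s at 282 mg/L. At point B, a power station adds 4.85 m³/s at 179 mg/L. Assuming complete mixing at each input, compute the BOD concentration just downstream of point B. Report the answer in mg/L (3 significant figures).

35.2 mg/L

After input A: C = (21.5·2.5 + 0.021·282) / 21.52 = 2.773 mg/L.
After input B: C = (21.52·2.773 + 4.85·179) / 26.37 = 35.18 mg/L.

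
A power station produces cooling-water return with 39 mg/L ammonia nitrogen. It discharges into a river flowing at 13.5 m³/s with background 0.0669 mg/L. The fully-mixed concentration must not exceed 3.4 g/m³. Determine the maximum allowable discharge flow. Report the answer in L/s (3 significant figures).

1260 L/s

Mass balance at complete mixing: C_std·(Q_w + Q_r) = Q_w·C_e + Q_r·C_b.
Rearranging, Q_w = Q_r·(C_std − C_b)/(C_e − C_std) = 13.5·(3.4 − 0.0669) / (39 − 3.4) = 1.264 m³/s.
= 1264 L/s.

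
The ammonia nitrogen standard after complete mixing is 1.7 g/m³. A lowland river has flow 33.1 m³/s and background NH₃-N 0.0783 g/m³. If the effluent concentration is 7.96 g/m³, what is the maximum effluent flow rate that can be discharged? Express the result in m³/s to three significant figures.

Mass balance at complete mixing: C_std·(Q_w + Q_r) = Q_w·C_e + Q_r·C_b.
Rearranging, Q_w = Q_r·(C_std − C_b)/(C_e − C_std) = 33.1·(1.7 − 0.0783) / (7.96 − 1.7) = 8.575 m³/s.

8.57 m³/s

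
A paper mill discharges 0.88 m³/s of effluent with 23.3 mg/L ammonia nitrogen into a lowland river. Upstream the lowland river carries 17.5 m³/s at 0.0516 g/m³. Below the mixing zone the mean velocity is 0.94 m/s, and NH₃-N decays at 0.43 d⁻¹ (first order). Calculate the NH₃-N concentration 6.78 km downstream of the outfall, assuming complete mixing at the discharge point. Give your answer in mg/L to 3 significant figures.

1.12 mg/L

After complete mixing, C₀ = (0.88·23.3 + 17.5·0.0516) / 18.38 = 1.165 mg/L.
Travel time t = 6780 m / 0.94 m/s = 7213 s = 0.08348 d.
C = 1.165·exp(−0.43·0.08348) = 1.165·0.9647 = 1.124 mg/L.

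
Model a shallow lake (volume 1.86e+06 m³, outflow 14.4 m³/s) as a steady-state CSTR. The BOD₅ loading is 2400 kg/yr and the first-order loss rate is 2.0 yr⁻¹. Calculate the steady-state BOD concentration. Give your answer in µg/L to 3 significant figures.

Outflow Q = 14.4 m³/s × 3.156e+07 s/yr = 4.544e+08 m³/yr.
Steady-state CSTR mass balance: W = Q·C + k·V·C, so C = W/(Q + kV).
Q + kV = 4.544e+08 + 2.0·1.86e+06 = 4.581e+08 m³/yr.
C = 2400/4.581e+08 = 5.238e-06 kg/m³ = 0.005238 mg/L = 5.238 µg/L.

5.24 µg/L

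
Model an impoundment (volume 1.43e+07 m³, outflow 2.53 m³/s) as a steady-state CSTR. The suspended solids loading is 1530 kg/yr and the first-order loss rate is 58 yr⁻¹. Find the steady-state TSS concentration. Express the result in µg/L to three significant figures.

1.68 µg/L

Outflow Q = 2.53 m³/s × 3.156e+07 s/yr = 7.984e+07 m³/yr.
Steady-state CSTR mass balance: W = Q·C + k·V·C, so C = W/(Q + kV).
Q + kV = 7.984e+07 + 58·1.43e+07 = 9.092e+08 m³/yr.
C = 1530/9.092e+08 = 1.683e-06 kg/m³ = 0.001683 mg/L = 1.683 µg/L.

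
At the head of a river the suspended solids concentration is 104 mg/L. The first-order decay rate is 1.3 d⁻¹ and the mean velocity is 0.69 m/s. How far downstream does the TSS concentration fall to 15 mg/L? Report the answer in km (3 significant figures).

From C = C₀·e^(−kt), t = ln(C₀/C)/k = ln(104/15)/1.3 = 1.936/1.3 = 1.489 d.
Distance = v·t = 0.69 m/s × 1.287e+05 s = 8.88e+04 m = 88.8 km.

88.8 km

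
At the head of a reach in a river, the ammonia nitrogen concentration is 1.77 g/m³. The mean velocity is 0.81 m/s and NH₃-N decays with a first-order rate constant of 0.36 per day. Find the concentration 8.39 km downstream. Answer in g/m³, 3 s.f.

1.70 g/m³

Travel time t = 8.39 km / 0.81 m/s = 8390/0.81 = 1.036e+04 s = 0.1199 d.
First-order decay: C = 1.77·exp(−0.36·0.1199) = 1.77·0.9578 = 1.695 g/m³.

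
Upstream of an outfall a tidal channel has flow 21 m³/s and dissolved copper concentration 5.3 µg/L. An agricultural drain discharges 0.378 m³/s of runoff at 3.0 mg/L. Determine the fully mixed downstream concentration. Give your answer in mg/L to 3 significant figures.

0.0583 mg/L

5.3 µg/L = 0.0053 mg/L.
Conservation of mass across the mixing zone: C = (0.378·3 + 21·0.0053) / (0.378 + 21) = 1.245/21.38 = 0.05825 mg/L.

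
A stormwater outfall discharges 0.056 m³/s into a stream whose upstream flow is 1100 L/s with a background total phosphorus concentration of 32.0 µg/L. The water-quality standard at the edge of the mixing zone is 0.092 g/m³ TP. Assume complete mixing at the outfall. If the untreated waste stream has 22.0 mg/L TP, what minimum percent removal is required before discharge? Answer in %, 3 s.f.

94.2 %

1100 L/s = 1.1 m³/s.
32.0 µg/L = 0.032 mg/L.
Mass balance: 0.092·1.156 = 0.056·Cₑ + 1.1·0.032.
Cₑ = (0.1064 − 0.0352) / 0.056 = 1.271 mg/L.
Required removal = 1 − 1.271/22.0 = 94.22 %.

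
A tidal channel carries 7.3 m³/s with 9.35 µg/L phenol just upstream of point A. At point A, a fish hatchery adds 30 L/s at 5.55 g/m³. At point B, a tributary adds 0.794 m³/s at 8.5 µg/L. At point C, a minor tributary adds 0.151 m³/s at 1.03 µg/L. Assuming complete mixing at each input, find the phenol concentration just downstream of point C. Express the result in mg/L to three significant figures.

9.35 µg/L = 0.00935 mg/L.
30 L/s = 0.03 m³/s.
After input A: C = (7.3·0.00935 + 0.03·5.55) / 7.33 = 0.03203 mg/L.
8.5 µg/L = 0.0085 mg/L.
After input B: C = (7.33·0.03203 + 0.794·0.0085) / 8.124 = 0.02973 mg/L.
1.03 µg/L = 0.00103 mg/L.
After input C: C = (8.124·0.02973 + 0.151·0.00103) / 8.275 = 0.0292 mg/L.

0.0292 mg/L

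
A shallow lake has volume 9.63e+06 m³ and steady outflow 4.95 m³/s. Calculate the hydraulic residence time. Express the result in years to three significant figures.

0.0616 yr

Q = 4.95 m³/s × 3.156e+07 s/yr = 1.562e+08 m³/yr.
Hydraulic residence time τ = V/Q = 9.63e+06/1.562e+08 = 0.06165 yr.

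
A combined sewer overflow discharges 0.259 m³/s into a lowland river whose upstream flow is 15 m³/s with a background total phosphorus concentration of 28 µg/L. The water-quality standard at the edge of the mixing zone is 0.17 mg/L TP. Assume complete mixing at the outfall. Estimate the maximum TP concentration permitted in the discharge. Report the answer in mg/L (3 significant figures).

28 µg/L = 0.028 mg/L.
Mass balance: 0.17·15.26 = 0.259·Cₑ + 15·0.028.
Cₑ = (2.594 − 0.42) / 0.259 = 8.394 mg/L.

8.39 mg/L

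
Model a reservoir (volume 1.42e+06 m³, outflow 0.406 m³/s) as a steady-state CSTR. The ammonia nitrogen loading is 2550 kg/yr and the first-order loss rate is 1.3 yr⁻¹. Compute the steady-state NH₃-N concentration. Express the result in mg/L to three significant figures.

0.174 mg/L

Outflow Q = 0.406 m³/s × 3.156e+07 s/yr = 1.281e+07 m³/yr.
Steady-state CSTR mass balance: W = Q·C + k·V·C, so C = W/(Q + kV).
Q + kV = 1.281e+07 + 1.3·1.42e+06 = 1.466e+07 m³/yr.
C = 2550/1.466e+07 = 0.000174 kg/m³ = 0.174 mg/L.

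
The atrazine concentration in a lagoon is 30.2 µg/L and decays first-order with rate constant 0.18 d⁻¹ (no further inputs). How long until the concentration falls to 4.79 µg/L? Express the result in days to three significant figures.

10.2 d

t = ln(C₀/C)/k = ln(30.2/4.79)/0.18 = 1.841/0.18 = 10.23 d.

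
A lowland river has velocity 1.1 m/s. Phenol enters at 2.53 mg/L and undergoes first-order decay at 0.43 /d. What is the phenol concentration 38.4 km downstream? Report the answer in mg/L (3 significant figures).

2.13 mg/L

Travel time t = 38.4 km / 1.1 m/s = 3.84e+04/1.1 = 3.491e+04 s = 0.404 d.
First-order decay: C = 2.53·exp(−0.43·0.404) = 2.53·0.8405 = 2.127 mg/L.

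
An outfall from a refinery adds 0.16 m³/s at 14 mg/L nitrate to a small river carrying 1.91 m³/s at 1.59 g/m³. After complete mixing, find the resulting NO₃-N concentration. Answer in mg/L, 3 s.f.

Conservation of mass across the mixing zone: C = (0.16·14 + 1.91·1.59) / (0.16 + 1.91) = 5.277/2.07 = 2.549 mg/L.

2.55 mg/L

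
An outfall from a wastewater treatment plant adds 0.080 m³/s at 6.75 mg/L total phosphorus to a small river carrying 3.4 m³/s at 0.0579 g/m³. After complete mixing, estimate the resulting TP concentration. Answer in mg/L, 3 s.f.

By mass balance at complete mixing, C = (0.08·6.75 + 3.4·0.0579) / (0.08 + 3.4) = 0.7369/3.48 = 0.2117 mg/L.

0.212 mg/L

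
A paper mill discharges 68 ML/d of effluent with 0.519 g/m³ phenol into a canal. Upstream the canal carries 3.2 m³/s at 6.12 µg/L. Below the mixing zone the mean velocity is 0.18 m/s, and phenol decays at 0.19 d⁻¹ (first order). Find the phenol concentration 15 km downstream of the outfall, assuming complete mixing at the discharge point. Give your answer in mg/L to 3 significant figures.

68 ML/d = 0.787 m³/s.
6.12 µg/L = 0.00612 mg/L.
After complete mixing, C₀ = (0.787·0.519 + 3.2·0.00612) / 3.987 = 0.1074 mg/L.
Travel time t = 1.5e+04 m / 0.18 m/s = 8.333e+04 s = 0.9645 d.
C = 0.1074·exp(−0.19·0.9645) = 0.1074·0.8326 = 0.08938 mg/L.

0.0894 mg/L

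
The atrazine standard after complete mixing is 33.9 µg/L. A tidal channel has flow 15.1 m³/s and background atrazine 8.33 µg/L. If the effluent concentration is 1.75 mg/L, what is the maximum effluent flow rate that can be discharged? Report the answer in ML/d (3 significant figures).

19.4 ML/d

8.33 µg/L = 0.00833 mg/L.
33.9 µg/L = 0.0339 mg/L.
Mass balance at complete mixing: C_std·(Q_w + Q_r) = Q_w·C_e + Q_r·C_b.
Rearranging, Q_w = Q_r·(C_std − C_b)/(C_e − C_std) = 15.1·(0.0339 − 0.00833) / (1.75 − 0.0339) = 0.225 m³/s.
= 19.44 ML/d.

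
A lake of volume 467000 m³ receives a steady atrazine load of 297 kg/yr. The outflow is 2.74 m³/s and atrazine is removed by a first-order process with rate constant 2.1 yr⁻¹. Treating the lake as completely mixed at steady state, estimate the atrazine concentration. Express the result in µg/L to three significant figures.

Outflow Q = 2.74 m³/s × 3.156e+07 s/yr = 8.647e+07 m³/yr.
Steady-state CSTR mass balance: W = Q·C + k·V·C, so C = W/(Q + kV).
Q + kV = 8.647e+07 + 2.1·467000 = 8.745e+07 m³/yr.
C = 297/8.745e+07 = 3.396e-06 kg/m³ = 0.003396 mg/L = 3.396 µg/L.

3.40 µg/L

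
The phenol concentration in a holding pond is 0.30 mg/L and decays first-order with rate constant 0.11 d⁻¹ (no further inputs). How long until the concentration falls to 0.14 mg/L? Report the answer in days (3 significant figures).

6.93 d

t = ln(C₀/C)/k = ln(0.30/0.14)/0.11 = 0.7621/0.11 = 6.929 d.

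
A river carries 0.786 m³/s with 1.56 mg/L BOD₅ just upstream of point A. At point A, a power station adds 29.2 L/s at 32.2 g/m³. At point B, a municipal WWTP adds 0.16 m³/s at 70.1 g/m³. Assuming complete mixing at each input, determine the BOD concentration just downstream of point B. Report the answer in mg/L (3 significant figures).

29.2 L/s = 0.0292 m³/s.
After input A: C = (0.786·1.56 + 0.0292·32.2) / 0.8152 = 2.658 mg/L.
After input B: C = (0.8152·2.658 + 0.16·70.1) / 0.9752 = 13.72 mg/L.

13.7 mg/L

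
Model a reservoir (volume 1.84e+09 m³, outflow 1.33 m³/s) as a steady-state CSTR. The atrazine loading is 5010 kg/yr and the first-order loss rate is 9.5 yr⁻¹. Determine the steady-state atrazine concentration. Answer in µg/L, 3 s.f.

Outflow Q = 1.33 m³/s × 3.156e+07 s/yr = 4.197e+07 m³/yr.
Steady-state CSTR mass balance: W = Q·C + k·V·C, so C = W/(Q + kV).
Q + kV = 4.197e+07 + 9.5·1.84e+09 = 1.752e+10 m³/yr.
C = 5010/1.752e+10 = 2.859e-07 kg/m³ = 0.0002859 mg/L = 0.2859 µg/L.

0.286 µg/L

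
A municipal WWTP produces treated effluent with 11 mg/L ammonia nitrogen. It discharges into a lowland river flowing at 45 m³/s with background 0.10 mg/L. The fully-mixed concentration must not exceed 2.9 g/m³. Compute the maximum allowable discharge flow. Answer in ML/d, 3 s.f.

1340 ML/d

Mass balance at complete mixing: C_std·(Q_w + Q_r) = Q_w·C_e + Q_r·C_b.
Rearranging, Q_w = Q_r·(C_std − C_b)/(C_e − C_std) = 45·(2.9 − 0.1) / (11 − 2.9) = 15.56 m³/s.
= 1344 ML/d.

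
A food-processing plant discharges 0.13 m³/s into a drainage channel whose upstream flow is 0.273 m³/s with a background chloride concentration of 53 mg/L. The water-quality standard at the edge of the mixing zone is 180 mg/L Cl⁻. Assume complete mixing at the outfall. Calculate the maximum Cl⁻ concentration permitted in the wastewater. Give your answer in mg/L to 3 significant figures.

Mass balance: 180·0.403 = 0.13·Cₑ + 0.273·53.
Cₑ = (72.54 − 14.47) / 0.13 = 446.7 mg/L.

447 mg/L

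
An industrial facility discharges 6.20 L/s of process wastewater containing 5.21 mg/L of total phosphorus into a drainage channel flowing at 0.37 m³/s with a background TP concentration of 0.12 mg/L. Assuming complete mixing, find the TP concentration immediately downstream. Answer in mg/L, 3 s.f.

0.204 mg/L

6.20 L/s = 0.0062 m³/s.
By mass balance at complete mixing, C = (0.0062·5.21 + 0.37·0.12) / (0.0062 + 0.37) = 0.0767/0.3762 = 0.2039 mg/L.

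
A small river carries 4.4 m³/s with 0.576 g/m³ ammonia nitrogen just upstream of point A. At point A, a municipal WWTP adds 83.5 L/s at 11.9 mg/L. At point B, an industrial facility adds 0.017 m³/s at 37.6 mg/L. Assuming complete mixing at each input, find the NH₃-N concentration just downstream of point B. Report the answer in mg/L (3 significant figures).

0.926 mg/L

83.5 L/s = 0.0835 m³/s.
After input A: C = (4.4·0.576 + 0.0835·11.9) / 4.484 = 0.7869 mg/L.
After input B: C = (4.484·0.7869 + 0.017·37.6) / 4.501 = 0.926 mg/L.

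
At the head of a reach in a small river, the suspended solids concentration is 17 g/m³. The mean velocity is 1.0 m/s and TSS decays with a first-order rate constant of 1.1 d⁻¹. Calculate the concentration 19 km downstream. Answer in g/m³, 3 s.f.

Travel time t = 19 km / 1.0 m/s = 1.9e+04/1.0 = 1.9e+04 s = 0.2199 d.
First-order decay: C = 17·exp(−1.1·0.2199) = 17·0.7851 = 13.35 g/m³.

13.3 g/m³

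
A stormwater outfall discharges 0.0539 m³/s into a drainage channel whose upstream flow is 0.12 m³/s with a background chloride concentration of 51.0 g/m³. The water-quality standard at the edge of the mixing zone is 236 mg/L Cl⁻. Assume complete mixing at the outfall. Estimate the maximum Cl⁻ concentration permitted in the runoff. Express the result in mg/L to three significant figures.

Mass balance: 236·0.1739 = 0.0539·Cₑ + 0.12·51.
Cₑ = (41.04 − 6.12) / 0.0539 = 647.9 mg/L.

648 mg/L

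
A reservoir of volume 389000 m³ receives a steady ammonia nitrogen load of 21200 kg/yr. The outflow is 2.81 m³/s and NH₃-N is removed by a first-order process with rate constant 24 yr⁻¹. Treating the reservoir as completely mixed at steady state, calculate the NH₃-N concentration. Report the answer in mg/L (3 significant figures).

0.216 mg/L

Outflow Q = 2.81 m³/s × 3.156e+07 s/yr = 8.868e+07 m³/yr.
Steady-state CSTR mass balance: W = Q·C + k·V·C, so C = W/(Q + kV).
Q + kV = 8.868e+07 + 24·389000 = 9.801e+07 m³/yr.
C = 21200/9.801e+07 = 0.0002163 kg/m³ = 0.2163 mg/L.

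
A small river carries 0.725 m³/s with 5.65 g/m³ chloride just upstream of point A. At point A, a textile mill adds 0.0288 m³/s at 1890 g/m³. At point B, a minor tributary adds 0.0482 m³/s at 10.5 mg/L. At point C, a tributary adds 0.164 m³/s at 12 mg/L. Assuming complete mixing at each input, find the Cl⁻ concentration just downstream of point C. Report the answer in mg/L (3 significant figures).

After input A: C = (0.725·5.65 + 0.0288·1890) / 0.7538 = 77.64 mg/L.
After input B: C = (0.7538·77.64 + 0.0482·10.5) / 0.802 = 73.61 mg/L.
After input C: C = (0.802·73.61 + 0.164·12) / 0.966 = 63.15 mg/L.

63.1 mg/L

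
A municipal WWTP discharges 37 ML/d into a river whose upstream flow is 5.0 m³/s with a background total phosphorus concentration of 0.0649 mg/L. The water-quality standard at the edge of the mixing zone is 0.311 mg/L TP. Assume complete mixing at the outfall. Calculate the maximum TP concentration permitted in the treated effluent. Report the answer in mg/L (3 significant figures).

3.18 mg/L

37 ML/d = 0.4282 m³/s.
Mass balance: 0.311·5.428 = 0.4282·Cₑ + 5·0.0649.
Cₑ = (1.688 − 0.3245) / 0.4282 = 3.184 mg/L.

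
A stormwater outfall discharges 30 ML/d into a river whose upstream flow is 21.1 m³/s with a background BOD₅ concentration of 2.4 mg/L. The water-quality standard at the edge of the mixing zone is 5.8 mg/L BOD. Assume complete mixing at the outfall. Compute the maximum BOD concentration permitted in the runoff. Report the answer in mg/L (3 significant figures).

30 ML/d = 0.3472 m³/s.
Mass balance: 5.8·21.45 = 0.3472·Cₑ + 21.1·2.4.
Cₑ = (124.4 − 50.64) / 0.3472 = 212.4 mg/L.

212 mg/L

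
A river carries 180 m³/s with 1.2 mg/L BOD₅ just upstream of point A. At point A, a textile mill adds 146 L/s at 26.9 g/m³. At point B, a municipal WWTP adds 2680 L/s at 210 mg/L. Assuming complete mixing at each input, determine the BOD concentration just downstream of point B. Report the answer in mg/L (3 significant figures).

4.28 mg/L

146 L/s = 0.146 m³/s.
After input A: C = (180·1.2 + 0.146·26.9) / 180.1 = 1.221 mg/L.
2680 L/s = 2.68 m³/s.
After input B: C = (180.1·1.221 + 2.68·210) / 182.8 = 4.281 mg/L.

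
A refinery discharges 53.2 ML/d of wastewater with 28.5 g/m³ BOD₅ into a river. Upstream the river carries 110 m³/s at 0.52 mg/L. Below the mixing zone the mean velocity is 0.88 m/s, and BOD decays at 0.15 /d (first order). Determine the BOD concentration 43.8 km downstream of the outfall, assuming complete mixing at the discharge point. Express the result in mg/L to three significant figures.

0.620 mg/L

53.2 ML/d = 0.6157 m³/s.
After complete mixing, C₀ = (0.6157·28.5 + 110·0.52) / 110.6 = 0.6758 mg/L.
Travel time t = 4.38e+04 m / 0.88 m/s = 4.977e+04 s = 0.5761 d.
C = 0.6758·exp(−0.15·0.5761) = 0.6758·0.9172 = 0.6198 mg/L.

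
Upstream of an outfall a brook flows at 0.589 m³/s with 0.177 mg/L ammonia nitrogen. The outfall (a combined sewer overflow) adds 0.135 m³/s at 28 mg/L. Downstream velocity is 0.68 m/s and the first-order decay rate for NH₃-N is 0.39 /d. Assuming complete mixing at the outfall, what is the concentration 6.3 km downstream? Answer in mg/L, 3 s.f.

5.15 mg/L

After complete mixing, C₀ = (0.135·28 + 0.589·0.177) / 0.724 = 5.365 mg/L.
Travel time t = 6300 m / 0.68 m/s = 9265 s = 0.1072 d.
C = 5.365·exp(−0.39·0.1072) = 5.365·0.959 = 5.145 mg/L.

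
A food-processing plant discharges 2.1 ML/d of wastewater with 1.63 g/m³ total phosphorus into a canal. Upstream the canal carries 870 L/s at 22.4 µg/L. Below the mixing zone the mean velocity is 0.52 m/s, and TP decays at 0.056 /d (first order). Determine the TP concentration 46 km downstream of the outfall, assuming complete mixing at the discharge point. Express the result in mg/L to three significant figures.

0.0624 mg/L

2.1 ML/d = 0.02431 m³/s.
870 L/s = 0.87 m³/s.
22.4 µg/L = 0.0224 mg/L.
After complete mixing, C₀ = (0.02431·1.63 + 0.87·0.0224) / 0.8943 = 0.06609 mg/L.
Travel time t = 4.6e+04 m / 0.52 m/s = 8.846e+04 s = 1.024 d.
C = 0.06609·exp(−0.056·1.024) = 0.06609·0.9443 = 0.06241 mg/L.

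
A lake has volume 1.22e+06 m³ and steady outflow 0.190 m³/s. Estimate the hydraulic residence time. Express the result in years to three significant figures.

0.203 yr

Q = 0.190 m³/s × 3.156e+07 s/yr = 5.996e+06 m³/yr.
Hydraulic residence time τ = V/Q = 1.22e+06/5.996e+06 = 0.2035 yr.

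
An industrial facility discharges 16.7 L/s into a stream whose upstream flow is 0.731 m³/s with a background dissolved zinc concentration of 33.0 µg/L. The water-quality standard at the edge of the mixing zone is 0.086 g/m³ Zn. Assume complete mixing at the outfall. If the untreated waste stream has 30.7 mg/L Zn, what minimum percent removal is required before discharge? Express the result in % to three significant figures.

92.2 %

16.7 L/s = 0.0167 m³/s.
33.0 µg/L = 0.033 mg/L.
Mass balance: 0.086·0.7477 = 0.0167·Cₑ + 0.731·0.033.
Cₑ = (0.0643 − 0.02412) / 0.0167 = 2.406 mg/L.
Required removal = 1 − 2.406/30.7 = 92.16 %.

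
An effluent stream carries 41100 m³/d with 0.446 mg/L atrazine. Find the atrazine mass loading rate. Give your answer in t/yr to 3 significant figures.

6.70 t/yr

41100 m³/d = 0.4757 m³/s.
Mass flux = Q·C = 0.4757 m³/s × 0.446 g/m³ = 0.2122 g/s.
= 0.2122 g/s × 31.56 = 6.695 t/yr.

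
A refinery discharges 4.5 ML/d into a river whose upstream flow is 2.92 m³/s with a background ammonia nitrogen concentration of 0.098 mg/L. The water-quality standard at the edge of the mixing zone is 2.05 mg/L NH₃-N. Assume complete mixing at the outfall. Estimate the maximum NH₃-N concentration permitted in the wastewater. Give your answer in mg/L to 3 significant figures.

111 mg/L

4.5 ML/d = 0.05208 m³/s.
Mass balance: 2.05·2.972 = 0.05208·Cₑ + 2.92·0.098.
Cₑ = (6.093 − 0.2862) / 0.05208 = 111.5 mg/L.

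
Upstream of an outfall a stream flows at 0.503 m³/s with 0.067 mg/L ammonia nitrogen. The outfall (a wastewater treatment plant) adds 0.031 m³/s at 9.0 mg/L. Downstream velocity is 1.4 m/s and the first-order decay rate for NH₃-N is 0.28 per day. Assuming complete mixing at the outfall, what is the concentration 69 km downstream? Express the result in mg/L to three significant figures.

0.499 mg/L

After complete mixing, C₀ = (0.031·9 + 0.503·0.067) / 0.534 = 0.5856 mg/L.
Travel time t = 6.9e+04 m / 1.4 m/s = 4.929e+04 s = 0.5704 d.
C = 0.5856·exp(−0.28·0.5704) = 0.5856·0.8524 = 0.4991 mg/L.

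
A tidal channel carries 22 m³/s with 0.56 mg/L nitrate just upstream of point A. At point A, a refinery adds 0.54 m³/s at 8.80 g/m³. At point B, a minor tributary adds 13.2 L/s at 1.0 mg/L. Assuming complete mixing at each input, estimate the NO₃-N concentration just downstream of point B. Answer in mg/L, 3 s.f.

0.758 mg/L

After input A: C = (22·0.56 + 0.54·8.8) / 22.54 = 0.7574 mg/L.
13.2 L/s = 0.0132 m³/s.
After input B: C = (22.54·0.7574 + 0.0132·1) / 22.55 = 0.7576 mg/L.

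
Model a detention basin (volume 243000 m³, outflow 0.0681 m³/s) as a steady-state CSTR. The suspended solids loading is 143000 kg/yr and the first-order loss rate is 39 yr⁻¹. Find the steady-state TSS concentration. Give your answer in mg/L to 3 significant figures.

Outflow Q = 0.0681 m³/s × 3.156e+07 s/yr = 2.149e+06 m³/yr.
Steady-state CSTR mass balance: W = Q·C + k·V·C, so C = W/(Q + kV).
Q + kV = 2.149e+06 + 39·243000 = 1.163e+07 m³/yr.
C = 143000/1.163e+07 = 0.0123 kg/m³ = 12.3 mg/L.

12.3 mg/L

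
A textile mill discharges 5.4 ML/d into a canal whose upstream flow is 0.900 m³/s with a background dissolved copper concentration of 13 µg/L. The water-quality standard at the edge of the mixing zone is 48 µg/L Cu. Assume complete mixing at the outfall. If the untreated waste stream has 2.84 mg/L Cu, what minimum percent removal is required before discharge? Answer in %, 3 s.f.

5.4 ML/d = 0.0625 m³/s.
13 µg/L = 0.013 mg/L.
48 µg/L = 0.048 mg/L.
Mass balance: 0.048·0.9625 = 0.0625·Cₑ + 0.9·0.013.
Cₑ = (0.0462 − 0.0117) / 0.0625 = 0.552 mg/L.
Required removal = 1 − 0.552/2.84 = 80.56 %.

80.6 %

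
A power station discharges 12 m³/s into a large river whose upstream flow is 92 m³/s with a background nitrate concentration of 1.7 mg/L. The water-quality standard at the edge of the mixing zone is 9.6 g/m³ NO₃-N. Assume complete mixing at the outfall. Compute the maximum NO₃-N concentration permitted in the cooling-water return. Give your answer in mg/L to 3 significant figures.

Mass balance: 9.6·104 = 12·Cₑ + 92·1.7.
Cₑ = (998.4 − 156.4) / 12 = 70.17 mg/L.

70.2 mg/L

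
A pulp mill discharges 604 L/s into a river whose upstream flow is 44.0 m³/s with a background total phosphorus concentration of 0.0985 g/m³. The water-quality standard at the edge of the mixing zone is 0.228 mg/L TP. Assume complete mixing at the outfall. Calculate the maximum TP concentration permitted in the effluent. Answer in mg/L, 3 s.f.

9.66 mg/L

604 L/s = 0.604 m³/s.
Mass balance: 0.228·44.6 = 0.604·Cₑ + 44·0.0985.
Cₑ = (10.17 − 4.334) / 0.604 = 9.662 mg/L.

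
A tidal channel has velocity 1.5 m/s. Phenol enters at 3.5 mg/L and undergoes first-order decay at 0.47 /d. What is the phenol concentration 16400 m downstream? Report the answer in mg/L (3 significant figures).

3.30 mg/L

Travel time t = 16400 m / 1.5 m/s = 1.64e+04/1.5 = 1.093e+04 s = 0.1265 d.
First-order decay: C = 3.5·exp(−0.47·0.1265) = 3.5·0.9423 = 3.298 mg/L.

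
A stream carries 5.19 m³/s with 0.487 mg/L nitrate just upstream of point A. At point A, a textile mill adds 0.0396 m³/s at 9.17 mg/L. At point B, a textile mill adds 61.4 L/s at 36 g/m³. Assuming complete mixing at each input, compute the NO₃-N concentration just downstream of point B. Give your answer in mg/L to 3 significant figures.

0.964 mg/L

After input A: C = (5.19·0.487 + 0.0396·9.17) / 5.23 = 0.5528 mg/L.
61.4 L/s = 0.0614 m³/s.
After input B: C = (5.23·0.5528 + 0.0614·36) / 5.291 = 0.9641 mg/L.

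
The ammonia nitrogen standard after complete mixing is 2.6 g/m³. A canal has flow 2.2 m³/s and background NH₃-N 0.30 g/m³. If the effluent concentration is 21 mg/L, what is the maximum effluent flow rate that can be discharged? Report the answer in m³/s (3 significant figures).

0.275 m³/s

Mass balance at complete mixing: C_std·(Q_w + Q_r) = Q_w·C_e + Q_r·C_b.
Rearranging, Q_w = Q_r·(C_std − C_b)/(C_e − C_std) = 2.2·(2.6 − 0.3) / (21 − 2.6) = 0.275 m³/s.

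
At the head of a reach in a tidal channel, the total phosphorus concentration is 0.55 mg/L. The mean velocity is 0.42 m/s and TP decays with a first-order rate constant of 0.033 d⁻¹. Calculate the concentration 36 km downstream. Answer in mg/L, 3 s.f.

0.532 mg/L

Travel time t = 36 km / 0.42 m/s = 3.6e+04/0.42 = 8.571e+04 s = 0.9921 d.
First-order decay: C = 0.55·exp(−0.033·0.9921) = 0.55·0.9678 = 0.5323 mg/L.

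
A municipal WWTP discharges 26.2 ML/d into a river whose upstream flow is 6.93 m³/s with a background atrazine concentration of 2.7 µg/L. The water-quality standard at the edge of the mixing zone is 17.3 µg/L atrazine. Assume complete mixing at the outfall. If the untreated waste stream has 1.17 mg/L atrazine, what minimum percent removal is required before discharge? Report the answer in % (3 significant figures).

26.2 ML/d = 0.3032 m³/s.
2.7 µg/L = 0.0027 mg/L.
17.3 µg/L = 0.0173 mg/L.
Mass balance: 0.0173·7.233 = 0.3032·Cₑ + 6.93·0.0027.
Cₑ = (0.1251 − 0.01871) / 0.3032 = 0.351 mg/L.
Required removal = 1 − 0.351/1.17 = 70 %.

70.0 %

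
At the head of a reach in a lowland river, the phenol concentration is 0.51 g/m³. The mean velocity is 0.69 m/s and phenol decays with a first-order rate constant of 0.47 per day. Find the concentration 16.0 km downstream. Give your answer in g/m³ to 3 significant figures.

0.450 g/m³

Travel time t = 16.0 km / 0.69 m/s = 1.6e+04/0.69 = 2.319e+04 s = 0.2684 d.
First-order decay: C = 0.51·exp(−0.47·0.2684) = 0.51·0.8815 = 0.4496 g/m³.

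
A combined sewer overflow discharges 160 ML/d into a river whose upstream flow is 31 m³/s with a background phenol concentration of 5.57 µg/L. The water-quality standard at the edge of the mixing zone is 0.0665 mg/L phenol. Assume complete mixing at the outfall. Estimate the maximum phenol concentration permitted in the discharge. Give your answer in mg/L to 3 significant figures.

160 ML/d = 1.852 m³/s.
5.57 µg/L = 0.00557 mg/L.
Mass balance: 0.0665·32.85 = 1.852·Cₑ + 31·0.00557.
Cₑ = (2.185 − 0.1727) / 1.852 = 1.086 mg/L.

1.09 mg/L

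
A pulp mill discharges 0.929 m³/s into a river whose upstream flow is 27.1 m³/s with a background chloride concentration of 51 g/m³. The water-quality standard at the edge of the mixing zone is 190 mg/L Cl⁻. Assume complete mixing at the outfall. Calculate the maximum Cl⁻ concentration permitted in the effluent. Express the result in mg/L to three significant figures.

Mass balance: 190·28.03 = 0.929·Cₑ + 27.1·51.
Cₑ = (5326 − 1382) / 0.929 = 4245 mg/L.

4240 mg/L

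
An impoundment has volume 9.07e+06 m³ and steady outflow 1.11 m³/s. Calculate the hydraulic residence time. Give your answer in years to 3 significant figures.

Q = 1.11 m³/s × 3.156e+07 s/yr = 3.503e+07 m³/yr.
Hydraulic residence time τ = V/Q = 9.07e+06/3.503e+07 = 0.2589 yr.

0.259 yr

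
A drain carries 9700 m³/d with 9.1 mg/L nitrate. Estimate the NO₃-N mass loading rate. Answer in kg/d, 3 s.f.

88.3 kg/d

9700 m³/d = 0.1123 m³/s.
Mass flux = Q·C = 0.1123 m³/s × 9.1 g/m³ = 1.022 g/s.
= 1.022 g/s × 86.4 = 88.27 kg/d.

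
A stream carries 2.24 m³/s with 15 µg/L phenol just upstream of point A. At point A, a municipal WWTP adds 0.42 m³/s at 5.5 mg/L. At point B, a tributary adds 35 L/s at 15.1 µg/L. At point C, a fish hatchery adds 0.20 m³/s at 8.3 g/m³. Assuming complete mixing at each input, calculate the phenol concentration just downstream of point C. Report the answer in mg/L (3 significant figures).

15 µg/L = 0.015 mg/L.
After input A: C = (2.24·0.015 + 0.42·5.5) / 2.66 = 0.8811 mg/L.
35 L/s = 0.035 m³/s.
15.1 µg/L = 0.0151 mg/L.
After input B: C = (2.66·0.8811 + 0.035·0.0151) / 2.695 = 0.8698 mg/L.
After input C: C = (2.695·0.8698 + 0.2·8.3) / 2.895 = 1.383 mg/L.

1.38 mg/L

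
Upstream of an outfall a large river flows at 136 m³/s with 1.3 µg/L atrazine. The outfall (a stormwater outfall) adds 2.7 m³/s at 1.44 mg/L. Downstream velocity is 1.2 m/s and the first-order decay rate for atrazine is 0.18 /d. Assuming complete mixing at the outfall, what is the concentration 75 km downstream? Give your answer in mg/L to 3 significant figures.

1.3 µg/L = 0.0013 mg/L.
After complete mixing, C₀ = (2.7·1.44 + 136·0.0013) / 138.7 = 0.02931 mg/L.
Travel time t = 7.5e+04 m / 1.2 m/s = 6.25e+04 s = 0.7234 d.
C = 0.02931·exp(−0.18·0.7234) = 0.02931·0.8779 = 0.02573 mg/L.

0.0257 mg/L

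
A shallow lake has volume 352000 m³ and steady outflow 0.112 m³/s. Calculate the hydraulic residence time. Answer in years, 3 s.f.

0.0996 yr

Q = 0.112 m³/s × 3.156e+07 s/yr = 3.534e+06 m³/yr.
Hydraulic residence time τ = V/Q = 352000/3.534e+06 = 0.09959 yr.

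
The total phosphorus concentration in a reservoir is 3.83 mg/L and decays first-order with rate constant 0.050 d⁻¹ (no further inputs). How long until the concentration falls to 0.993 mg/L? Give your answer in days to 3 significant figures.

t = ln(C₀/C)/k = ln(3.83/0.993)/0.050 = 1.35/0.050 = 27 d.

27.0 d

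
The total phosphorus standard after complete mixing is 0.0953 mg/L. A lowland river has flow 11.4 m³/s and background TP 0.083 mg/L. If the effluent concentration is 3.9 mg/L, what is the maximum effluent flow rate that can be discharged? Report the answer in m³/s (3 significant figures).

0.0369 m³/s

Mass balance at complete mixing: C_std·(Q_w + Q_r) = Q_w·C_e + Q_r·C_b.
Rearranging, Q_w = Q_r·(C_std − C_b)/(C_e − C_std) = 11.4·(0.0953 − 0.083) / (3.9 − 0.0953) = 0.03685 m³/s.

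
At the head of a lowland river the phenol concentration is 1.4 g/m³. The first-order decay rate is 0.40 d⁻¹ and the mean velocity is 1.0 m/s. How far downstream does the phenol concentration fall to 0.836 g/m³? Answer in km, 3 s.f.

From C = C₀·e^(−kt), t = ln(C₀/C)/k = ln(1.4/0.836)/0.40 = 0.5156/0.40 = 1.289 d.
Distance = v·t = 1.0 m/s × 1.114e+05 s = 1.114e+05 m = 111.4 km.

111 km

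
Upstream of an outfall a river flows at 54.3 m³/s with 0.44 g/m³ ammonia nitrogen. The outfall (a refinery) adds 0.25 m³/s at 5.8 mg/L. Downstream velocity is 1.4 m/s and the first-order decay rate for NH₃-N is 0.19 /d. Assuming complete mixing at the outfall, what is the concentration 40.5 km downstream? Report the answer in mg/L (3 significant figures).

After complete mixing, C₀ = (0.25·5.8 + 54.3·0.44) / 54.55 = 0.4646 mg/L.
Travel time t = 4.05e+04 m / 1.4 m/s = 2.893e+04 s = 0.3348 d.
C = 0.4646·exp(−0.19·0.3348) = 0.4646·0.9384 = 0.4359 mg/L.

0.436 mg/L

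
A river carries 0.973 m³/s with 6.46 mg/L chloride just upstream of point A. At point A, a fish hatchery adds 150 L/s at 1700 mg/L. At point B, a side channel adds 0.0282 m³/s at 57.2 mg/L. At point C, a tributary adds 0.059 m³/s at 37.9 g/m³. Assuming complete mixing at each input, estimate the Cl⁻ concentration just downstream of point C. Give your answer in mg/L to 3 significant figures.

219 mg/L

150 L/s = 0.15 m³/s.
After input A: C = (0.973·6.46 + 0.15·1700) / 1.123 = 232.7 mg/L.
After input B: C = (1.123·232.7 + 0.0282·57.2) / 1.151 = 228.4 mg/L.
After input C: C = (1.151·228.4 + 0.059·37.9) / 1.21 = 219.1 mg/L.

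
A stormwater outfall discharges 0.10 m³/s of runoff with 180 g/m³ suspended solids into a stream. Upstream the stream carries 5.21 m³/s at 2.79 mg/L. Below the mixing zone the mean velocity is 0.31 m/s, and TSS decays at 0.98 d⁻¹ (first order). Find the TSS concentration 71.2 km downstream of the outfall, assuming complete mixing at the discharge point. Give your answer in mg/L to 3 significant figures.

After complete mixing, C₀ = (0.1·180 + 5.21·2.79) / 5.31 = 6.127 mg/L.
Travel time t = 7.12e+04 m / 0.31 m/s = 2.297e+05 s = 2.658 d.
C = 6.127·exp(−0.98·2.658) = 6.127·0.07389 = 0.4528 mg/L.

0.453 mg/L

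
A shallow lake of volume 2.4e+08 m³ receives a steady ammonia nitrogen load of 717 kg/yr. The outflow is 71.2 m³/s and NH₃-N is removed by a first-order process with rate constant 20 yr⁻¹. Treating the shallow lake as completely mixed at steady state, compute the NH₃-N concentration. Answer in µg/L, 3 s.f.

Outflow Q = 71.2 m³/s × 3.156e+07 s/yr = 2.247e+09 m³/yr.
Steady-state CSTR mass balance: W = Q·C + k·V·C, so C = W/(Q + kV).
Q + kV = 2.247e+09 + 20·2.4e+08 = 7.047e+09 m³/yr.
C = 717/7.047e+09 = 1.017e-07 kg/m³ = 0.0001017 mg/L = 0.1017 µg/L.

0.102 µg/L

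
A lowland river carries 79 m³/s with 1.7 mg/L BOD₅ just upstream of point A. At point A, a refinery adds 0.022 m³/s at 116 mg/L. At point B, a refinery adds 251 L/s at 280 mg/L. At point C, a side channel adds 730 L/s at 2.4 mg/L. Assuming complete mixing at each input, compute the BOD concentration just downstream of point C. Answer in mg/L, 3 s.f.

After input A: C = (79·1.7 + 0.022·116) / 79.02 = 1.732 mg/L.
251 L/s = 0.251 m³/s.
After input B: C = (79.02·1.732 + 0.251·280) / 79.27 = 2.613 mg/L.
730 L/s = 0.73 m³/s.
After input C: C = (79.27·2.613 + 0.73·2.4) / 80 = 2.611 mg/L.

2.61 mg/L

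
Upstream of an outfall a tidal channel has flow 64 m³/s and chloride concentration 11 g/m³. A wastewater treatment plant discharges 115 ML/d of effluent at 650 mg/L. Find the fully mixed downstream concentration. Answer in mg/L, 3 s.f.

115 ML/d = 1.331 m³/s.
Conservation of mass across the mixing zone: C = (1.331·650 + 64·11) / (1.331 + 64) = 1569/65.33 = 24.02 mg/L.

24.0 mg/L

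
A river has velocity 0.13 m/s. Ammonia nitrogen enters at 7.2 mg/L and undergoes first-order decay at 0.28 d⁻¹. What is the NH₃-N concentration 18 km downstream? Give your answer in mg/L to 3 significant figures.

4.60 mg/L

Travel time t = 18 km / 0.13 m/s = 1.8e+04/0.13 = 1.385e+05 s = 1.603 d.
First-order decay: C = 7.2·exp(−0.28·1.603) = 7.2·0.6384 = 4.597 mg/L.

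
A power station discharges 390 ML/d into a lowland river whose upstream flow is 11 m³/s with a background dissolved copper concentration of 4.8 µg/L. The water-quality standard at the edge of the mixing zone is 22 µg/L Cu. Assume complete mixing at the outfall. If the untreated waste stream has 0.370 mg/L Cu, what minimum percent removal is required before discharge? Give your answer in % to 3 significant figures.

390 ML/d = 4.514 m³/s.
4.8 µg/L = 0.0048 mg/L.
22 µg/L = 0.022 mg/L.
Mass balance: 0.022·15.51 = 4.514·Cₑ + 11·0.0048.
Cₑ = (0.3413 − 0.0528) / 4.514 = 0.06392 mg/L.
Required removal = 1 − 0.06392/0.370 = 82.73 %.

82.7 %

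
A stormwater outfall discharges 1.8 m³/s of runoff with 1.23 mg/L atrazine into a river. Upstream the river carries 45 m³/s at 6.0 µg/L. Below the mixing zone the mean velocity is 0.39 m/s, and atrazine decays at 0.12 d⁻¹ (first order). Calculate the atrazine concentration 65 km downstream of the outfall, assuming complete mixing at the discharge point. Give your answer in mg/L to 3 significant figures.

0.0421 mg/L

6.0 µg/L = 0.006 mg/L.
After complete mixing, C₀ = (1.8·1.23 + 45·0.006) / 46.8 = 0.05308 mg/L.
Travel time t = 6.5e+04 m / 0.39 m/s = 1.667e+05 s = 1.929 d.
C = 0.05308·exp(−0.12·1.929) = 0.05308·0.7934 = 0.04211 mg/L.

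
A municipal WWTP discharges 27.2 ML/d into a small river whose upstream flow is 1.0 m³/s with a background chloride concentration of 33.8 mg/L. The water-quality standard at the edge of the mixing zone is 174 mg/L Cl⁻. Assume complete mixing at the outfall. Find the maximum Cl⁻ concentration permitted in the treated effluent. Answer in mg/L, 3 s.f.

619 mg/L

27.2 ML/d = 0.3148 m³/s.
Mass balance: 174·1.315 = 0.3148·Cₑ + 1·33.8.
Cₑ = (228.8 − 33.8) / 0.3148 = 619.3 mg/L.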